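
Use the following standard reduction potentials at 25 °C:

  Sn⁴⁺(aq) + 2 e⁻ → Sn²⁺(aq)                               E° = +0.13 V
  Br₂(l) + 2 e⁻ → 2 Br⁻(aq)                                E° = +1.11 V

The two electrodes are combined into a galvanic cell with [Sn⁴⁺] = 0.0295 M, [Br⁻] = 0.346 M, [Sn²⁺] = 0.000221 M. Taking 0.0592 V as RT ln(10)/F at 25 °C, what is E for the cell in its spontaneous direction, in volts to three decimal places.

+0.944 V

Br₂/Br⁻ is the cathode (higher E°), Sn⁴⁺/Sn²⁺ the anode: E°cell = +1.11 − (+0.13) = +0.98 V, n = 2.
Overall: Br₂(l) + Sn²⁺(aq) → 2 Br⁻(aq) + Sn⁴⁺(aq)
Q = [Br⁻]^2·[Sn⁴⁺] / ([Sn²⁺]); log Q = 1.204.
E = E° − (0.0592/n) log Q = +0.98 − (0.0592/2)(1.204) = +0.944 V.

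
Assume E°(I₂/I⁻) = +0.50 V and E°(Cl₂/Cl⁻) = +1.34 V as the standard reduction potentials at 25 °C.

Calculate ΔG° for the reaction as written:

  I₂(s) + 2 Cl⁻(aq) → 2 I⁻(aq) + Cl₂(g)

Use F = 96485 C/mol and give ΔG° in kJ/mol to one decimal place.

As written, I₂/I⁻ is reduced (cathode) and Cl₂/Cl⁻ is oxidised (anode), so E°cell = (+0.50) − (+1.34) = -0.84 V.
Balancing electrons gives n = 2.
ΔG° = −nFE° = −(2)(96485)(-0.84) = 162,095 J = +162.1 kJ/mol.

+162.1 kJ/mol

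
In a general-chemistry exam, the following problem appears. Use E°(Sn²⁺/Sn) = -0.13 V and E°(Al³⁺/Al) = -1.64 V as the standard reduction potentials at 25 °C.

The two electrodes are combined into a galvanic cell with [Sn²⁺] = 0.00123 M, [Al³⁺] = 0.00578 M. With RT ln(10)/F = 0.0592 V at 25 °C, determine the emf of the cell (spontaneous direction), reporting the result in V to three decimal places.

+1.468 V

Sn²⁺/Sn is the cathode (higher E°), Al³⁺/Al the anode: E°cell = -0.13 − (-1.64) = +1.51 V, n = 6.
Overall: 3 Sn²⁺(aq) + 2 Al(s) → 3 Sn(s) + 2 Al³⁺(aq)
Q = [Al³⁺]^2 / ([Sn²⁺]^3); log Q = 4.254.
E = E° − (0.0592/n) log Q = +1.51 − (0.0592/6)(4.254) = +1.468 V.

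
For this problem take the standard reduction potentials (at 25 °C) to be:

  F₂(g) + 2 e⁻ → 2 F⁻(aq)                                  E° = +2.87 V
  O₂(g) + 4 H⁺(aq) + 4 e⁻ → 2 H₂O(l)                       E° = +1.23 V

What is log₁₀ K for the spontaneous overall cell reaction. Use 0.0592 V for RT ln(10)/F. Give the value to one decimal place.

110.8

Cathode: F₂/F⁻; anode: O₂/H₂O. E°cell = +1.64 V, n = 4.
log K = nE°cell / 0.0592 = (4)(+1.64) / 0.0592 = 110.8.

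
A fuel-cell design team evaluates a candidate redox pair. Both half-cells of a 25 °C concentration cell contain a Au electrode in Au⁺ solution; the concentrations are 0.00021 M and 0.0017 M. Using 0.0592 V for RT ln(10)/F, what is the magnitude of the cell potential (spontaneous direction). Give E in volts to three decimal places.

For a concentration cell E°cell = 0. The 0.0017 M side is the cathode (reduction is favoured where [Au⁺] is higher).
With n = 1, E = −(0.0592/1) log([Au⁺]ₐₙ/[Au⁺]꜀ₐₜ) = −(0.0592/1) log(0.00021/0.0017) = −(0.0592/1)(-0.908) = +0.054 V.

+0.054 V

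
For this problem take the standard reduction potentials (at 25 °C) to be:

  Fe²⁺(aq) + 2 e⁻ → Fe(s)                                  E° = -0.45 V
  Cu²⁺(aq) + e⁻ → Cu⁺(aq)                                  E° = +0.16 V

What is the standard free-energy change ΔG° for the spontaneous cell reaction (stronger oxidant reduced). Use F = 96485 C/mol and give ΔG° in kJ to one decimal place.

Cu²⁺/Cu⁺ (E° = +0.16 V) is the cathode; Fe²⁺/Fe (E° = -0.45 V) is the anode, so E°cell = +0.61 V.
Balancing electrons gives n = 2 (lcm of 1 and 2).
ΔG° = −nFE° = −(2)(96485)(+0.61) = -117,712 J = -117.7 kJ.

-117.7 kJ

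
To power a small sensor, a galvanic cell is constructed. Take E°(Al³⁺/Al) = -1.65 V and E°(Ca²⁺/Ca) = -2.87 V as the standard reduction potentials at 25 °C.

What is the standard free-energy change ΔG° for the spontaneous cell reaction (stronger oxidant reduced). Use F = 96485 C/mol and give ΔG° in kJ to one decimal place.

-706.3 kJ

Al³⁺/Al (E° = -1.65 V) is the cathode; Ca²⁺/Ca (E° = -2.87 V) is the anode, so E°cell = +1.22 V.
Balancing electrons gives n = 6 (lcm of 3 and 2).
ΔG° = −nFE° = −(6)(96485)(+1.22) = -706,270 J = -706.3 kJ.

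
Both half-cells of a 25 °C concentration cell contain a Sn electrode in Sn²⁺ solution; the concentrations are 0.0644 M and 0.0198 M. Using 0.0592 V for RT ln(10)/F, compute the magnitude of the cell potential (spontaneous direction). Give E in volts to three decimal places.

For a concentration cell E°cell = 0. The 0.0644 M side is the cathode (reduction is favoured where [Sn²⁺] is higher).
With n = 2, E = −(0.0592/2) log([Sn²⁺]ₐₙ/[Sn²⁺]꜀ₐₜ) = −(0.0592/2) log(0.0198/0.0644) = −(0.0592/2)(-0.512) = +0.015 V.

+0.015 V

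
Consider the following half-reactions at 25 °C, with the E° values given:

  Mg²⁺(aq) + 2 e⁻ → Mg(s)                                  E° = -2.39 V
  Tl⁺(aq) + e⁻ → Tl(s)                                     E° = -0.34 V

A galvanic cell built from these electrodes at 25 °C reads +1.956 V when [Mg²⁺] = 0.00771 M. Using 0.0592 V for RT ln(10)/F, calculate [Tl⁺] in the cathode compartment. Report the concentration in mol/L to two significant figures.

0.0023 M

Tl⁺/Tl is the cathode, Mg²⁺/Mg the anode: E°cell = +2.05 V, n = 2.
Overall reaction: 2 Tl⁺(aq) + Mg(s) → 2 Tl(s) + Mg²⁺(aq); Q = [Mg²⁺]^1/[Tl⁺]^2.
From E = E° − (0.0592/n) log Q: log Q = (E° − E)·n/0.0592 = (+2.05 − (+1.956))·2/0.0592 = 3.1757.
So 2·log[Tl⁺] = 1·log(0.00771) − log Q = -2.1129 − (3.1757) = -5.2886; log[Tl⁺] = -5.2886 / 2 = -2.6443; [Tl⁺] = 10^(-2.6443) ≈ 0.0023 M.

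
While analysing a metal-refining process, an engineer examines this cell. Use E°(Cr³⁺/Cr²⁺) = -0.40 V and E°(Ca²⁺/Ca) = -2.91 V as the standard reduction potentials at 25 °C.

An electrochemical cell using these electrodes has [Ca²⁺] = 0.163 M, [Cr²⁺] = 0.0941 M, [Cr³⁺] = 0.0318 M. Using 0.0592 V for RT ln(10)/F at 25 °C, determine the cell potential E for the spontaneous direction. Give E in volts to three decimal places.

+2.505 V

Cr³⁺/Cr²⁺ is the cathode (higher E°), Ca²⁺/Ca the anode: E°cell = -0.40 − (-2.91) = +2.51 V, n = 2.
Overall: 2 Cr³⁺(aq) + Ca(s) → 2 Cr²⁺(aq) + Ca²⁺(aq)
Q = [Cr²⁺]^2·[Ca²⁺] / ([Cr³⁺]^2); log Q = 0.155.
E = E° − (0.0592/n) log Q = +2.51 − (0.0592/2)(0.155) = +2.505 V.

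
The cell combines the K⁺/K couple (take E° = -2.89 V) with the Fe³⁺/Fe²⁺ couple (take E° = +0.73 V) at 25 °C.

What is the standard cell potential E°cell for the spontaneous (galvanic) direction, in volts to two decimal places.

+3.62 V

The Fe³⁺/Fe²⁺ couple has the higher reduction potential, so it is the cathode; K⁺/K is oxidised at the anode.
E°cell = E°(cathode) − E°(anode) = (+0.73) − (-2.89) = +3.62 V.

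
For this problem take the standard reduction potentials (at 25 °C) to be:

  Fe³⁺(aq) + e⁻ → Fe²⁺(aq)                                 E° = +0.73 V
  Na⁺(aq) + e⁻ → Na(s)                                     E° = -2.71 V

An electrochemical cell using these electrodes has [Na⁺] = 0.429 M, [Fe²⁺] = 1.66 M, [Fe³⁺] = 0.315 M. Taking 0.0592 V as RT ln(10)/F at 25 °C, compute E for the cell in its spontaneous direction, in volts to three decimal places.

Fe³⁺/Fe²⁺ is the cathode (higher E°), Na⁺/Na the anode: E°cell = +0.73 − (-2.71) = +3.44 V, n = 1.
Overall: Fe³⁺(aq) + Na(s) → Fe²⁺(aq) + Na⁺(aq)
Q = [Fe²⁺]·[Na⁺] / ([Fe³⁺]); log Q = 0.354.
E = E° − (0.0592/n) log Q = +3.44 − (0.0592/1)(0.354) = +3.419 V.

+3.419 V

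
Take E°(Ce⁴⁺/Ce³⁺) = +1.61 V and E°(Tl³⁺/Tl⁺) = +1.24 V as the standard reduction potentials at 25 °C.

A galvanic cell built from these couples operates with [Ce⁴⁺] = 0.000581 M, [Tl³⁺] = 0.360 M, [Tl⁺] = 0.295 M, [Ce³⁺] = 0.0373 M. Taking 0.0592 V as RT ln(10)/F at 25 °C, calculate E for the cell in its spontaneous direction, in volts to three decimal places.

+0.260 V

Ce⁴⁺/Ce³⁺ is the cathode (higher E°), Tl³⁺/Tl⁺ the anode: E°cell = +1.61 − (+1.24) = +0.37 V, n = 2.
Overall: 2 Ce⁴⁺(aq) + Tl⁺(aq) → 2 Ce³⁺(aq) + Tl³⁺(aq)
Q = [Ce³⁺]^2·[Tl³⁺] / ([Ce⁴⁺]^2·[Tl⁺]); log Q = 3.702.
E = E° − (0.0592/n) log Q = +0.37 − (0.0592/2)(3.702) = +0.260 V.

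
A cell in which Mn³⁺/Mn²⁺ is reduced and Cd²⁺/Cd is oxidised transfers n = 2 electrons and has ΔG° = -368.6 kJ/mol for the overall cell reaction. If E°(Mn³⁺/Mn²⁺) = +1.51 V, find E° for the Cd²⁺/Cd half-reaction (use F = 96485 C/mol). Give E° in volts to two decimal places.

E°cell = −ΔG°/(nF) = −(-368.6×10³)/((2)(96485)) = +1.910 V.
Since Mn³⁺/Mn²⁺ is the cathode and Cd²⁺/Cd the anode, E°cell = E°(Mn³⁺/Mn²⁺) − E°(Cd²⁺/Cd).
So E°(Cd²⁺/Cd) = E°(Mn³⁺/Mn²⁺) − E°cell = (+1.51) − (+1.910) = -0.40 V.

-0.40 V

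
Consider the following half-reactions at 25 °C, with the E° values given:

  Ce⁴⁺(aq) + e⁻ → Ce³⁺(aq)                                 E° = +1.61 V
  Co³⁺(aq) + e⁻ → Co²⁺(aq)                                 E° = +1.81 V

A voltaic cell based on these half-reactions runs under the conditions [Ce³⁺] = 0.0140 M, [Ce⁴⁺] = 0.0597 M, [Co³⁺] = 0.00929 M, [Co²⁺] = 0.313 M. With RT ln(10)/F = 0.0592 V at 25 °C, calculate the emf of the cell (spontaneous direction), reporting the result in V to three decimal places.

+0.072 V

Co³⁺/Co²⁺ is the cathode (higher E°), Ce⁴⁺/Ce³⁺ the anode: E°cell = +1.81 − (+1.61) = +0.20 V, n = 1.
Overall: Co³⁺(aq) + Ce³⁺(aq) → Co²⁺(aq) + Ce⁴⁺(aq)
Q = [Co²⁺]·[Ce⁴⁺] / ([Co³⁺]·[Ce³⁺]); log Q = 2.157.
E = E° − (0.0592/n) log Q = +0.20 − (0.0592/1)(2.157) = +0.072 V.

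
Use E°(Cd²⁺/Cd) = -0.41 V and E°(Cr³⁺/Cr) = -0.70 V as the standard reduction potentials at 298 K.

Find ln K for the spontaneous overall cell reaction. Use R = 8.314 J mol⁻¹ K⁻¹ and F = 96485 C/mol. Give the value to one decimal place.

67.8

Cathode: Cd²⁺/Cd; anode: Cr³⁺/Cr. E°cell = (-0.41) − (-0.70) = +0.29 V, with n = 6.
ΔG° = −nFE° = −RT ln K, so ln K = nFE°/(RT) = (6)(96485)(+0.29) / ((8.314)(298)) = 67.761.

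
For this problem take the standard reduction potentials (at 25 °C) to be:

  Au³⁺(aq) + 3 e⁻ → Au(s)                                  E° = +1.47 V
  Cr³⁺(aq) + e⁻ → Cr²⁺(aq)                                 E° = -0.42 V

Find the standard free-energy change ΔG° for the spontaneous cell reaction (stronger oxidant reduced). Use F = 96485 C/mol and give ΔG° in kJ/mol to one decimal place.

-547.1 kJ/mol

Au³⁺/Au (E° = +1.47 V) is the cathode; Cr³⁺/Cr²⁺ (E° = -0.42 V) is the anode, so E°cell = +1.89 V.
Balancing electrons gives n = 3 (lcm of 3 and 1).
ΔG° = −nFE° = −(3)(96485)(+1.89) = -547,070 J = -547.1 kJ/mol.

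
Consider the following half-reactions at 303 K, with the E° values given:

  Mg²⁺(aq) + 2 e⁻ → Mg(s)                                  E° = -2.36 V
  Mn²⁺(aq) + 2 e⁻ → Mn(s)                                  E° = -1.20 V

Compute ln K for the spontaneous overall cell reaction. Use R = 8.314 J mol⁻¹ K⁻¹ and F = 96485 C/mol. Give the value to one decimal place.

Cathode: Mn²⁺/Mn; anode: Mg²⁺/Mg. E°cell = (-1.20) − (-2.36) = +1.16 V, with n = 2.
ΔG° = −nFE° = −RT ln K, so ln K = nFE°/(RT) = (2)(96485)(+1.16) / ((8.314)(303)) = 88.858.

88.9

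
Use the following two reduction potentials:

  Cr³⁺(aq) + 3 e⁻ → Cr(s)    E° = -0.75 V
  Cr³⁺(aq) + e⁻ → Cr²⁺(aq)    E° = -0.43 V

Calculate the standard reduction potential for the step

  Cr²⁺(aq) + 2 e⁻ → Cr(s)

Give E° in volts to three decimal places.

-0.910 V

Sequential free energies add, so n₃E°₃ = n₁E°₁ + n₂E°₂.
With n₃ = 3, and the known step contributing 1×(-0.43) V, the unknown satisfies 2·E° = 3×(-0.75) − 1×(-0.43) = -1.820.
E° = -1.820 / 2 = -0.910 V.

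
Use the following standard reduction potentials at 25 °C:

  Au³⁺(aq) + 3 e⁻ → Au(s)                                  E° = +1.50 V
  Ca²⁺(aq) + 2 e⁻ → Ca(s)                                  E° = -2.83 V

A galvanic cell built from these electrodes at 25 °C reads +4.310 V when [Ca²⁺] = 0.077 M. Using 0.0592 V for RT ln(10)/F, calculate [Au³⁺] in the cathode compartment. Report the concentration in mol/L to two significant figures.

Au³⁺/Au is the cathode, Ca²⁺/Ca the anode: E°cell = +4.33 V, n = 6.
Overall reaction: 2 Au³⁺(aq) + 3 Ca(s) → 2 Au(s) + 3 Ca²⁺(aq); Q = [Ca²⁺]^3/[Au³⁺]^2.
From E = E° − (0.0592/n) log Q: log Q = (E° − E)·n/0.0592 = (+4.33 − (+4.310))·6/0.0592 = 2.0270.
So 2·log[Au³⁺] = 3·log(0.077) − log Q = -3.3405 − (2.0270) = -5.3675; log[Au³⁺] = -5.3675 / 2 = -2.6837; [Au³⁺] = 10^(-2.6837) ≈ 0.0021 M.

0.0021 M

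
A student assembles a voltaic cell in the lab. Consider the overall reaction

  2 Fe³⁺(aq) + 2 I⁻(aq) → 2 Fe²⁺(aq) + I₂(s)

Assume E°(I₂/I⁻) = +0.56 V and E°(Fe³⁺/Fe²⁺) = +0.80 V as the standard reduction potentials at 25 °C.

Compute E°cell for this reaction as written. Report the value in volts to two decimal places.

The Fe³⁺/Fe²⁺ couple has the higher reduction potential, so it is the cathode; I₂/I⁻ is oxidised at the anode.
E°cell = E°(cathode) − E°(anode) = (+0.80) − (+0.56) = +0.24 V.

+0.24 V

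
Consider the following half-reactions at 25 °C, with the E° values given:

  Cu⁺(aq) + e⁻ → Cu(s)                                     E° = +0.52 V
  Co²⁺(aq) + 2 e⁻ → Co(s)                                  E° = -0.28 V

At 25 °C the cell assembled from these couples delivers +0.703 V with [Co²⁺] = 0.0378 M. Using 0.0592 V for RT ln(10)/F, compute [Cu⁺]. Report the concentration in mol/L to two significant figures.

0.0045 M

Cu⁺/Cu is the cathode, Co²⁺/Co the anode: E°cell = +0.80 V, n = 2.
Overall reaction: 2 Cu⁺(aq) + Co(s) → 2 Cu(s) + Co²⁺(aq); Q = [Co²⁺]^1/[Cu⁺]^2.
From E = E° − (0.0592/n) log Q: log Q = (E° − E)·n/0.0592 = (+0.80 − (+0.703))·2/0.0592 = 3.2770.
So 2·log[Cu⁺] = 1·log(0.0378) − log Q = -1.4225 − (3.2770) = -4.6995; log[Cu⁺] = -4.6995 / 2 = -2.3497; [Cu⁺] = 10^(-2.3497) ≈ 0.0045 M.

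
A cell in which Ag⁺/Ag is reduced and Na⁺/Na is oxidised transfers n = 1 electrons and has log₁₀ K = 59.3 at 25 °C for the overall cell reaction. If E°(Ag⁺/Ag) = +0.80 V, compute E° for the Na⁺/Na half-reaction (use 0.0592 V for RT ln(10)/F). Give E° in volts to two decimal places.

E°cell = (0.0592/n)·log K = (0.0592/1)(59.3) = +3.511 V.
Since Ag⁺/Ag is the cathode and Na⁺/Na the anode, E°cell = E°(Ag⁺/Ag) − E°(Na⁺/Na).
So E°(Na⁺/Na) = E°(Ag⁺/Ag) − E°cell = (+0.80) − (+3.511) = -2.71 V.

-2.71 V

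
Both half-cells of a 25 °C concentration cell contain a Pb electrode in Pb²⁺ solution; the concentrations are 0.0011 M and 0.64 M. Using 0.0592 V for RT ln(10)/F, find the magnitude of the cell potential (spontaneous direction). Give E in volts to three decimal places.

For a concentration cell E°cell = 0. The 0.64 M side is the cathode (reduction is favoured where [Pb²⁺] is higher).
With n = 2, E = −(0.0592/2) log([Pb²⁺]ₐₙ/[Pb²⁺]꜀ₐₜ) = −(0.0592/2) log(0.0011/0.64) = −(0.0592/2)(-2.765) = +0.082 V.

+0.082 V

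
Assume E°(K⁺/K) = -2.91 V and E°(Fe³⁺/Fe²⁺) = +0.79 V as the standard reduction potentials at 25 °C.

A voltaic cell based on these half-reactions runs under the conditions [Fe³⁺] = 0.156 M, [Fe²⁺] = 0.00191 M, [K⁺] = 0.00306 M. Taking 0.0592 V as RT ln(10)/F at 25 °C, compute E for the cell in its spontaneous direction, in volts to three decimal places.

Fe³⁺/Fe²⁺ is the cathode (higher E°), K⁺/K the anode: E°cell = +0.79 − (-2.91) = +3.70 V, n = 1.
Overall: Fe³⁺(aq) + K(s) → Fe²⁺(aq) + K⁺(aq)
Q = [Fe²⁺]·[K⁺] / ([Fe³⁺]); log Q = -4.426.
E = E° − (0.0592/n) log Q = +3.70 − (0.0592/1)(-4.426) = +3.962 V.

+3.962 V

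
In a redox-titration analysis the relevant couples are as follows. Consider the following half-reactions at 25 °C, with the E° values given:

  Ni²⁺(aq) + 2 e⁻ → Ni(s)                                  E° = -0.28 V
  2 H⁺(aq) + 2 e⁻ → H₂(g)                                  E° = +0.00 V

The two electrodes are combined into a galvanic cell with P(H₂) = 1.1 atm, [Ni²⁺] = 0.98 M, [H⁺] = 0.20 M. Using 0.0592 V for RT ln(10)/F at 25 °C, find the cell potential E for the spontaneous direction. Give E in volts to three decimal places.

+0.238 V

H⁺/H₂ is the cathode (higher E°), Ni²⁺/Ni the anode: E°cell = +0.00 − (-0.28) = +0.28 V, n = 2.
Overall: 2 H⁺(aq) + Ni(s) → H₂(g) + Ni²⁺(aq)
Q = P(H₂)·[Ni²⁺] / ([H⁺]^2); log Q = 1.431.
E = E° − (0.0592/n) log Q = +0.28 − (0.0592/2)(1.431) = +0.238 V.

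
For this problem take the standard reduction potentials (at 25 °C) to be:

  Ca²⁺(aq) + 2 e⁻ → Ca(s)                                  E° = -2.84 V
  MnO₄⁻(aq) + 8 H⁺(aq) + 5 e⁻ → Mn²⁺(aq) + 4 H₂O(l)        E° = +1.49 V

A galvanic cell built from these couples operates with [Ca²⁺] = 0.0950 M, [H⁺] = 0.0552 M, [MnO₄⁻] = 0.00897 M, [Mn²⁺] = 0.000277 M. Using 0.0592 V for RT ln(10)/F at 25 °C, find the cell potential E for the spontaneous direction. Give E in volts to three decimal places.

+4.259 V

MnO₄⁻/Mn²⁺ is the cathode (higher E°), Ca²⁺/Ca the anode: E°cell = +1.49 − (-2.84) = +4.33 V, n = 10.
Overall: 2 MnO₄⁻(aq) + 16 H⁺(aq) + 5 Ca(s) → 2 Mn²⁺(aq) + 8 H₂O(l) + 5 Ca²⁺(aq)
Q = [Mn²⁺]^2·[Ca²⁺]^5 / ([MnO₄⁻]^2·[H⁺]^16); log Q = 11.997.
E = E° − (0.0592/n) log Q = +4.33 − (0.0592/10)(11.997) = +4.259 V.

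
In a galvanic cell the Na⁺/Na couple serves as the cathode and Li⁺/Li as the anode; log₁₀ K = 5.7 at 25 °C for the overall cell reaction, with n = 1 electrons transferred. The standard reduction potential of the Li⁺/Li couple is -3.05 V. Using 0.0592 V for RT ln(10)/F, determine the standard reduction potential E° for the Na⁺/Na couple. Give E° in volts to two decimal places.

-2.71 V

E°cell = (0.0592/n)·log K = (0.0592/1)(5.7) = +0.337 V.
Since Na⁺/Na is the cathode and Li⁺/Li the anode, E°cell = E°(Na⁺/Na) − E°(Li⁺/Li).
So E°(Na⁺/Na) = E°cell + E°(Li⁺/Li) = +0.337 + (-3.05) = -2.71 V.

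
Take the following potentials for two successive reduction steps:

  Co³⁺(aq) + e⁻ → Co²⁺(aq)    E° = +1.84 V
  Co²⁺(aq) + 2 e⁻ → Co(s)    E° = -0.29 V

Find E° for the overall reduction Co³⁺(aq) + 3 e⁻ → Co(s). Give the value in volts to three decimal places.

+0.420 V

Adding the free-energy changes (−nFE°) of the two steps gives −n₃FE°₃ = −n₁FE°₁ − n₂FE°₂.
E°₃ = (1×+1.84 + 2×-0.29) / 3 = (+1.260) / 3 = +0.420 V.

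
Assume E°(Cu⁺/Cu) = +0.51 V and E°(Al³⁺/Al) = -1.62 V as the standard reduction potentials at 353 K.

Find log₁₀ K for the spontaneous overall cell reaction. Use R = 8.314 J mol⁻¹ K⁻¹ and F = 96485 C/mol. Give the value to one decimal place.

Cathode: Cu⁺/Cu; anode: Al³⁺/Al. E°cell = (+0.51) − (-1.62) = +2.13 V, with n = 3.
ΔG° = −nFE° = −RT ln K, so ln K = nFE°/(RT) = (3)(96485)(+2.13) / ((8.314)(353)) = 210.076.
log₁₀ K = 210.076 / ln 10 = 91.2.

91.2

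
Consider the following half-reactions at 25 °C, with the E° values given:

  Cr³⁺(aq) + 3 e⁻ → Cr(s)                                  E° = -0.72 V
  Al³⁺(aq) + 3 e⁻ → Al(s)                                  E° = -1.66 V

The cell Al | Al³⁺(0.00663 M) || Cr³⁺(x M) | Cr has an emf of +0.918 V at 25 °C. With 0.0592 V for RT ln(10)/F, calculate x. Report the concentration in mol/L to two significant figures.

Cr³⁺/Cr is the cathode, Al³⁺/Al the anode: E°cell = +0.94 V, n = 3.
Overall reaction: Cr³⁺(aq) + Al(s) → Cr(s) + Al³⁺(aq); Q = [Al³⁺]^1/[Cr³⁺]^1.
From E = E° − (0.0592/n) log Q: log Q = (E° − E)·n/0.0592 = (+0.94 − (+0.918))·3/0.0592 = 1.1149.
So 1·log[Cr³⁺] = 1·log(0.00663) − log Q = -2.1785 − (1.1149) = -3.2934; [Cr³⁺] = 10^(-3.2934) ≈ 0.00051 M.

0.00051 M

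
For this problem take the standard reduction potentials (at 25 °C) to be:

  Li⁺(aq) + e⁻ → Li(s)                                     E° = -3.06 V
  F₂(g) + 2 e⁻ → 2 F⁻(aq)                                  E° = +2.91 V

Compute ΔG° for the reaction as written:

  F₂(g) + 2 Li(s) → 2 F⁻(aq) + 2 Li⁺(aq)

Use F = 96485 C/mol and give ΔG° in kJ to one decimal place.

-1152.0 kJ

As written, F₂/F⁻ is reduced (cathode) and Li⁺/Li is oxidised (anode), so E°cell = (+2.91) − (-3.06) = +5.97 V.
Balancing electrons gives n = 2.
ΔG° = −nFE° = −(2)(96485)(+5.97) = -1,152,031 J = -1152.0 kJ.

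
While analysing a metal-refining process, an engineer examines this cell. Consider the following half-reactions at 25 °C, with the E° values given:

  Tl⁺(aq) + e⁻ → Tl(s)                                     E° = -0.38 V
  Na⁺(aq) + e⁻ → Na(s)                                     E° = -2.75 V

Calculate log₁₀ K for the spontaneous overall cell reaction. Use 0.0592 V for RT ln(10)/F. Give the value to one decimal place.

40.0

Cathode: Tl⁺/Tl; anode: Na⁺/Na. E°cell = +2.37 V, n = 1.
log K = nE°cell / 0.0592 = (1)(+2.37) / 0.0592 = 40.0.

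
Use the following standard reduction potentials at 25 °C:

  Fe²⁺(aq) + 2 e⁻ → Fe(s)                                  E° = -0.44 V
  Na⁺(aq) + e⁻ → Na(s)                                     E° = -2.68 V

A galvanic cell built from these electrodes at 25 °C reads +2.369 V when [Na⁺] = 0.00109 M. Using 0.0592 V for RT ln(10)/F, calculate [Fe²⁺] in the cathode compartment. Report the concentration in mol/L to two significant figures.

Fe²⁺/Fe is the cathode, Na⁺/Na the anode: E°cell = +2.24 V, n = 2.
Overall reaction: Fe²⁺(aq) + 2 Na(s) → Fe(s) + 2 Na⁺(aq); Q = [Na⁺]^2/[Fe²⁺]^1.
From E = E° − (0.0592/n) log Q: log Q = (E° − E)·n/0.0592 = (+2.24 − (+2.369))·2/0.0592 = -4.3581.
So 1·log[Fe²⁺] = 2·log(0.00109) − log Q = -5.9251 − (-4.3581) = -1.5670; [Fe²⁺] = 10^(-1.5670) ≈ 0.027 M.

0.027 M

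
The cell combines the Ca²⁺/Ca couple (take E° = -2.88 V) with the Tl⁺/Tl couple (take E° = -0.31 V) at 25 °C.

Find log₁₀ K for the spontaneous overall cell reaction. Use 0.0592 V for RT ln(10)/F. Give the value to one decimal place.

86.8

Cathode: Tl⁺/Tl; anode: Ca²⁺/Ca. E°cell = +2.57 V, n = 2.
log K = nE°cell / 0.0592 = (2)(+2.57) / 0.0592 = 86.8.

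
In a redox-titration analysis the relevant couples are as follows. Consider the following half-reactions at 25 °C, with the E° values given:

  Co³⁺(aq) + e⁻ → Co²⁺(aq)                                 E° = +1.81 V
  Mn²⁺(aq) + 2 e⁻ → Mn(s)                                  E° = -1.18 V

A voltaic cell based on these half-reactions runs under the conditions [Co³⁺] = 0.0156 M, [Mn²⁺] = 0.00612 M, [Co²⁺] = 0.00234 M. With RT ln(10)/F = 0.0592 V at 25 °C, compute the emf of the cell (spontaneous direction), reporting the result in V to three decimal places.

+3.104 V

Co³⁺/Co²⁺ is the cathode (higher E°), Mn²⁺/Mn the anode: E°cell = +1.81 − (-1.18) = +2.99 V, n = 2.
Overall: 2 Co³⁺(aq) + Mn(s) → 2 Co²⁺(aq) + Mn²⁺(aq)
Q = [Co²⁺]^2·[Mn²⁺] / ([Co³⁺]^2); log Q = -3.861.
E = E° − (0.0592/n) log Q = +2.99 − (0.0592/2)(-3.861) = +3.104 V.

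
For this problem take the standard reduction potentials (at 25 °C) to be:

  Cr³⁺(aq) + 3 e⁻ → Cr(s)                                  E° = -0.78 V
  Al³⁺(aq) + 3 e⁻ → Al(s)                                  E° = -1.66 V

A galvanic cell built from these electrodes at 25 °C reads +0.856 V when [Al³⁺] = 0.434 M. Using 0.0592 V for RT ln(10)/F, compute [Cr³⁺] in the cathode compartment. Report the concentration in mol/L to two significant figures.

Cr³⁺/Cr is the cathode, Al³⁺/Al the anode: E°cell = +0.88 V, n = 3.
Overall reaction: Cr³⁺(aq) + Al(s) → Cr(s) + Al³⁺(aq); Q = [Al³⁺]^1/[Cr³⁺]^1.
From E = E° − (0.0592/n) log Q: log Q = (E° − E)·n/0.0592 = (+0.88 − (+0.856))·3/0.0592 = 1.2162.
So 1·log[Cr³⁺] = 1·log(0.434) − log Q = -0.3625 − (1.2162) = -1.5787; [Cr³⁺] = 10^(-1.5787) ≈ 0.026 M.

0.026 M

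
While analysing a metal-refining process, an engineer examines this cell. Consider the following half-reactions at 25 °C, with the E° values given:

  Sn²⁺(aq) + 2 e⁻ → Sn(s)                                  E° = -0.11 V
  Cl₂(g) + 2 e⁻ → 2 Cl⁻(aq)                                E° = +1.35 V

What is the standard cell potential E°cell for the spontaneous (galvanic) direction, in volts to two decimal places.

+1.46 V

The Cl₂/Cl⁻ couple has the higher reduction potential, so it is the cathode; Sn²⁺/Sn is oxidised at the anode.
E°cell = E°(cathode) − E°(anode) = (+1.35) − (-0.11) = +1.46 V.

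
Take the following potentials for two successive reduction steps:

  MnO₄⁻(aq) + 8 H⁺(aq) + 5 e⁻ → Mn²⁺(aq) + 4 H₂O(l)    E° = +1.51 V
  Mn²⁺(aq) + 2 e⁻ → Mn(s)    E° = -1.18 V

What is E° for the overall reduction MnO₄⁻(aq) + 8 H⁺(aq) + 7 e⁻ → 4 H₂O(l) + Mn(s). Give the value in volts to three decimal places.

+0.741 V

Standard free energies of sequential steps add: ΔG°₃ = ΔG°₁ + ΔG°₂, so n₃E°₃ = n₁E°₁ + n₂E°₂.
E°₃ = (5×+1.51 + 2×-1.18) / 7 = (+5.190) / 7 = +0.741 V.
E° values themselves are not directly additive — weighting by electron count is essential.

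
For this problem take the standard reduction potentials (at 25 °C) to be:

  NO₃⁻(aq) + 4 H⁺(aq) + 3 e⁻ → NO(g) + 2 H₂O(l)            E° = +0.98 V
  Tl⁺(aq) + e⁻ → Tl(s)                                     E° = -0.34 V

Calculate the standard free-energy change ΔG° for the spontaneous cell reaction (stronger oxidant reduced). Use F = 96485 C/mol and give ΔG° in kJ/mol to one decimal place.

NO₃⁻/NO (E° = +0.98 V) is the cathode; Tl⁺/Tl (E° = -0.34 V) is the anode, so E°cell = +1.32 V.
Balancing electrons gives n = 3 (lcm of 3 and 1).
ΔG° = −nFE° = −(3)(96485)(+1.32) = -382,081 J = -382.1 kJ/mol.

-382.1 kJ/mol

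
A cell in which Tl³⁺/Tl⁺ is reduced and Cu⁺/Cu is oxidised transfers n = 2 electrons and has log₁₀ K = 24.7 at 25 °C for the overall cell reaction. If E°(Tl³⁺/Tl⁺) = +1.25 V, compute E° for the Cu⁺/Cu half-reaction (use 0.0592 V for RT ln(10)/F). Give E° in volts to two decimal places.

+0.52 V

E°cell = (0.0592/n)·log K = (0.0592/2)(24.7) = +0.731 V.
Since Tl³⁺/Tl⁺ is the cathode and Cu⁺/Cu the anode, E°cell = E°(Tl³⁺/Tl⁺) − E°(Cu⁺/Cu).
So E°(Cu⁺/Cu) = E°(Tl³⁺/Tl⁺) − E°cell = (+1.25) − (+0.731) = +0.52 V.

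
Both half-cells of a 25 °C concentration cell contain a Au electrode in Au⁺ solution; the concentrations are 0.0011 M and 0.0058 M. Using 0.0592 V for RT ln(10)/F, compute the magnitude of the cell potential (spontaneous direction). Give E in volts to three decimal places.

+0.043 V

For a concentration cell E°cell = 0. The 0.0058 M side is the cathode (reduction is favoured where [Au⁺] is higher).
With n = 1, E = −(0.0592/1) log([Au⁺]ₐₙ/[Au⁺]꜀ₐₜ) = −(0.0592/1) log(0.0011/0.0058) = −(0.0592/1)(-0.722) = +0.043 V.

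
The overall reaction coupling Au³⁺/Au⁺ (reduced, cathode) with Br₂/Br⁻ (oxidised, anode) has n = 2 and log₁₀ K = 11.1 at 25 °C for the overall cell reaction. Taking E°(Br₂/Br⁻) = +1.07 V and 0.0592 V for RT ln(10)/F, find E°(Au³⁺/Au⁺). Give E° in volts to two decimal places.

+1.40 V

E°cell = (0.0592/n)·log K = (0.0592/2)(11.1) = +0.329 V.
Since Au³⁺/Au⁺ is the cathode and Br₂/Br⁻ the anode, E°cell = E°(Au³⁺/Au⁺) − E°(Br₂/Br⁻).
So E°(Au³⁺/Au⁺) = E°cell + E°(Br₂/Br⁻) = +0.329 + (+1.07) = +1.40 V.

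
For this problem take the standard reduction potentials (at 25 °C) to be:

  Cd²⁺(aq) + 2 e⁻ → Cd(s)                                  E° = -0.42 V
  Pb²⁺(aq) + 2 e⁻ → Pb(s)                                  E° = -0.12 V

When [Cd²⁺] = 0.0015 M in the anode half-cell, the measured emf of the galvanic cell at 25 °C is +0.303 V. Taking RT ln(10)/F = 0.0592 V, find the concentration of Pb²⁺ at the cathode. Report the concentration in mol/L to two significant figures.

Pb²⁺/Pb is the cathode, Cd²⁺/Cd the anode: E°cell = +0.30 V, n = 2.
Overall reaction: Pb²⁺(aq) + Cd(s) → Pb(s) + Cd²⁺(aq); Q = [Cd²⁺]^1/[Pb²⁺]^1.
From E = E° − (0.0592/n) log Q: log Q = (E° − E)·n/0.0592 = (+0.30 − (+0.303))·2/0.0592 = -0.1014.
So 1·log[Pb²⁺] = 1·log(0.0015) − log Q = -2.8239 − (-0.1014) = -2.7225; [Pb²⁺] = 10^(-2.7225) ≈ 0.0019 M.

0.0019 M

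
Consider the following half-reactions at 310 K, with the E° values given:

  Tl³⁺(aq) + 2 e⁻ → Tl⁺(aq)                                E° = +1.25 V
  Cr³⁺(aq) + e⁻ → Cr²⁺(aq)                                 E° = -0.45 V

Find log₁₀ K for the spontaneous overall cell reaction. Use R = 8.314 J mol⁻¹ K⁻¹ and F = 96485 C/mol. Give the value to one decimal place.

55.3

Cathode: Tl³⁺/Tl⁺; anode: Cr³⁺/Cr²⁺. E°cell = (+1.25) − (-0.45) = +1.70 V, with n = 2.
ΔG° = −nFE° = −RT ln K, so ln K = nFE°/(RT) = (2)(96485)(+1.70) / ((8.314)(310)) = 127.282.
log₁₀ K = 127.282 / ln 10 = 55.3.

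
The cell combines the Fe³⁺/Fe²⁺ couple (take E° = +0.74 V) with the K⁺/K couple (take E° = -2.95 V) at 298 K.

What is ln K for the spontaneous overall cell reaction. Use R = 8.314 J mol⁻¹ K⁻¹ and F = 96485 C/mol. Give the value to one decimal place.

143.7

Cathode: Fe³⁺/Fe²⁺; anode: K⁺/K. E°cell = (+0.74) − (-2.95) = +3.69 V, with n = 1.
ΔG° = −nFE° = −RT ln K, so ln K = nFE°/(RT) = (1)(96485)(+3.69) / ((8.314)(298)) = 143.701.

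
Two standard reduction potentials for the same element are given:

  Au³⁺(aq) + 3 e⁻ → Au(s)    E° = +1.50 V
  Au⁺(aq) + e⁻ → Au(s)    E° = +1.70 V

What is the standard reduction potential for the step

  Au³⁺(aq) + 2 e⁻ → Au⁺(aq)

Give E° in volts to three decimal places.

Sequential free energies add, so n₃E°₃ = n₁E°₁ + n₂E°₂.
With n₃ = 3, and the known step contributing 1×(+1.70) V, the unknown satisfies 2·E° = 3×(+1.50) − 1×(+1.70) = +2.800.
E° = +2.800 / 2 = +1.400 V.

+1.400 V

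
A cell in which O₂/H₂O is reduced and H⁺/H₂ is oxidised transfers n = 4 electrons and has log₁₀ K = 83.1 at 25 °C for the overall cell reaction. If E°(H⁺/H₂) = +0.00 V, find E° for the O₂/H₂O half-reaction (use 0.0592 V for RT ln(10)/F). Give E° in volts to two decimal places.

E°cell = (0.0592/n)·log K = (0.0592/4)(83.1) = +1.230 V.
Since O₂/H₂O is the cathode and H⁺/H₂ the anode, E°cell = E°(O₂/H₂O) − E°(H⁺/H₂).
So E°(O₂/H₂O) = E°cell + E°(H⁺/H₂) = +1.230 + (+0.00) = +1.23 V.

+1.23 V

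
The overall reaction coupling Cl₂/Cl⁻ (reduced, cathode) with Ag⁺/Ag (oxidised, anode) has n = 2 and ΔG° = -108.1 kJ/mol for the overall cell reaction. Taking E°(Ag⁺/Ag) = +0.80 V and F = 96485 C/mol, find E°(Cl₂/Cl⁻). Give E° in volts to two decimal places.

E°cell = −ΔG°/(nF) = −(-108.1×10³)/((2)(96485)) = +0.560 V.
Since Cl₂/Cl⁻ is the cathode and Ag⁺/Ag the anode, E°cell = E°(Cl₂/Cl⁻) − E°(Ag⁺/Ag).
So E°(Cl₂/Cl⁻) = E°cell + E°(Ag⁺/Ag) = +0.560 + (+0.80) = +1.36 V.

+1.36 V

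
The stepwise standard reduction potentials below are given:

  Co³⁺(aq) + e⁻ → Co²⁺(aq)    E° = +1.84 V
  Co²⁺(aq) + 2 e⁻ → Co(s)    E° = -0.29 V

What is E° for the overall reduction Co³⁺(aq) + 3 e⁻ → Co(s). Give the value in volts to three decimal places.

Since ΔG° = −nFE° is additive over sequential reductions, n₃E°₃ = n₁E°₁ + n₂E°₂.
E°₃ = (1×+1.84 + 2×-0.29) / 3 = (+1.260) / 3 = +0.420 V.

+0.420 V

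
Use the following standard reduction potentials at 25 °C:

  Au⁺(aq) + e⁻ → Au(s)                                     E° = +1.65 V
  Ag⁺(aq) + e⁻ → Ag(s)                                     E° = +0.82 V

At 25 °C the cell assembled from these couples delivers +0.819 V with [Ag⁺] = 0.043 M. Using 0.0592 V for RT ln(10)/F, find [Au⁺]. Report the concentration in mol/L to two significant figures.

0.028 M

Au⁺/Au is the cathode, Ag⁺/Ag the anode: E°cell = +0.83 V, n = 1.
Overall reaction: Au⁺(aq) + Ag(s) → Au(s) + Ag⁺(aq); Q = [Ag⁺]^1/[Au⁺]^1.
From E = E° − (0.0592/n) log Q: log Q = (E° − E)·n/0.0592 = (+0.83 − (+0.819))·1/0.0592 = 0.1858.
So 1·log[Au⁺] = 1·log(0.043) − log Q = -1.3665 − (0.1858) = -1.5523; [Au⁺] = 10^(-1.5523) ≈ 0.028 M.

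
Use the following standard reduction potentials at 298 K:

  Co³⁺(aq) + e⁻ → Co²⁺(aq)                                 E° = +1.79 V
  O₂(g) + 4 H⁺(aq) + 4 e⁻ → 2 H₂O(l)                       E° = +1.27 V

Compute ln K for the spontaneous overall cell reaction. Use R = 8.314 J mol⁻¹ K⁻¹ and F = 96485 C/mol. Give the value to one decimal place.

Cathode: Co³⁺/Co²⁺; anode: O₂/H₂O. E°cell = (+1.79) − (+1.27) = +0.52 V, with n = 4.
ΔG° = −nFE° = −RT ln K, so ln K = nFE°/(RT) = (4)(96485)(+0.52) / ((8.314)(298)) = 81.002.

81.0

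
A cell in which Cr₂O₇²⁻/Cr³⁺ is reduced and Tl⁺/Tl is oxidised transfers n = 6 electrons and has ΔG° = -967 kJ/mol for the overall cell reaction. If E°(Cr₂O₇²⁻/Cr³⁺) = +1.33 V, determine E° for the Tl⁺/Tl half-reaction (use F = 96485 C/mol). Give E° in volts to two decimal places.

E°cell = −ΔG°/(nF) = −(-967×10³)/((6)(96485)) = +1.670 V.
Since Cr₂O₇²⁻/Cr³⁺ is the cathode and Tl⁺/Tl the anode, E°cell = E°(Cr₂O₇²⁻/Cr³⁺) − E°(Tl⁺/Tl).
So E°(Tl⁺/Tl) = E°(Cr₂O₇²⁻/Cr³⁺) − E°cell = (+1.33) − (+1.670) = -0.34 V.

-0.34 V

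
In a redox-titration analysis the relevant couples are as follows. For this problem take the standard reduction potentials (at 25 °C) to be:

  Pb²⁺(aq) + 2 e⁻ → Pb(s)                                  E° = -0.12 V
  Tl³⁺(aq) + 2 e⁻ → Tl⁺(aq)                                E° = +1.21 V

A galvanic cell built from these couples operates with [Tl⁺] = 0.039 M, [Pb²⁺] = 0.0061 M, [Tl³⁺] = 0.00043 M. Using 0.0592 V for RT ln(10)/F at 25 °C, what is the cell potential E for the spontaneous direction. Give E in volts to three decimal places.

Tl³⁺/Tl⁺ is the cathode (higher E°), Pb²⁺/Pb the anode: E°cell = +1.21 − (-0.12) = +1.33 V, n = 2.
Overall: Tl³⁺(aq) + Pb(s) → Tl⁺(aq) + Pb²⁺(aq)
Q = [Tl⁺]·[Pb²⁺] / ([Tl³⁺]); log Q = -0.257.
E = E° − (0.0592/n) log Q = +1.33 − (0.0592/2)(-0.257) = +1.338 V.

+1.338 V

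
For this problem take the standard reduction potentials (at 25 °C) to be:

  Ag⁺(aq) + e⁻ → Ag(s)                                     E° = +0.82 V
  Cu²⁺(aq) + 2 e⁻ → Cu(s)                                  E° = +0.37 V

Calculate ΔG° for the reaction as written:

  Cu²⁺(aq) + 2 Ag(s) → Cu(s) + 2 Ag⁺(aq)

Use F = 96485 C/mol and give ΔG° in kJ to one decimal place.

+86.8 kJ

As written, Cu²⁺/Cu is reduced (cathode) and Ag⁺/Ag is oxidised (anode), so E°cell = (+0.37) − (+0.82) = -0.45 V.
Balancing electrons gives n = 2.
ΔG° = −nFE° = −(2)(96485)(-0.45) = 86,836 J = +86.8 kJ.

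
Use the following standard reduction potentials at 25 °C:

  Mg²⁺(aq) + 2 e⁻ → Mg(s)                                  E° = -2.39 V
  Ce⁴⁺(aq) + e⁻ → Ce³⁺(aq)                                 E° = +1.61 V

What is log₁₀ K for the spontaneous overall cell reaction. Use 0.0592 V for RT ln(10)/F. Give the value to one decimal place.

Cathode: Ce⁴⁺/Ce³⁺; anode: Mg²⁺/Mg. E°cell = +4.00 V, n = 2.
log K = nE°cell / 0.0592 = (2)(+4.00) / 0.0592 = 135.1.

135.1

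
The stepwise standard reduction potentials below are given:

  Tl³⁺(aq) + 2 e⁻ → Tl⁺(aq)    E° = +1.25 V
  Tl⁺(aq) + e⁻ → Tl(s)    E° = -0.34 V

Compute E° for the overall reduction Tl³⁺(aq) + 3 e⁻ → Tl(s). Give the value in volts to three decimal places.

+0.720 V

Since ΔG° = −nFE° is additive over sequential reductions, n₃E°₃ = n₁E°₁ + n₂E°₂.
E°₃ = (2×+1.25 + 1×-0.34) / 3 = (+2.160) / 3 = +0.720 V.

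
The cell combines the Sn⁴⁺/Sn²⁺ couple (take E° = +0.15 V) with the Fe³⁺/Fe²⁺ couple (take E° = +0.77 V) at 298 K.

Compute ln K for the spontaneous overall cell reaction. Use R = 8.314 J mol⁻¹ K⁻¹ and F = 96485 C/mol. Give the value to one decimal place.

Cathode: Fe³⁺/Fe²⁺; anode: Sn⁴⁺/Sn²⁺. E°cell = (+0.77) − (+0.15) = +0.62 V, with n = 2.
ΔG° = −nFE° = −RT ln K, so ln K = nFE°/(RT) = (2)(96485)(+0.62) / ((8.314)(298)) = 48.290.

48.3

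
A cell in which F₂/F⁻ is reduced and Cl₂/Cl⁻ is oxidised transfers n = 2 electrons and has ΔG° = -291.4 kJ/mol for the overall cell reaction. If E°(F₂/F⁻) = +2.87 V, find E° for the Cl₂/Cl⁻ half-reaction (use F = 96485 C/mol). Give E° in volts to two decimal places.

+1.36 V

E°cell = −ΔG°/(nF) = −(-291.4×10³)/((2)(96485)) = +1.510 V.
Since F₂/F⁻ is the cathode and Cl₂/Cl⁻ the anode, E°cell = E°(F₂/F⁻) − E°(Cl₂/Cl⁻).
So E°(Cl₂/Cl⁻) = E°(F₂/F⁻) − E°cell = (+2.87) − (+1.510) = +1.36 V.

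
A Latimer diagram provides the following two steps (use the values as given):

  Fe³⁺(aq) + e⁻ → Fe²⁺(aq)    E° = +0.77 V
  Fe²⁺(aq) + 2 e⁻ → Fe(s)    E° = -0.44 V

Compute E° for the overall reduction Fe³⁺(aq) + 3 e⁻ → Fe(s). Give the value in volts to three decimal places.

-0.037 V

Standard free energies of sequential steps add: ΔG°₃ = ΔG°₁ + ΔG°₂, so n₃E°₃ = n₁E°₁ + n₂E°₂.
E°₃ = (1×+0.77 + 2×-0.44) / 3 = (-0.110) / 3 = -0.037 V.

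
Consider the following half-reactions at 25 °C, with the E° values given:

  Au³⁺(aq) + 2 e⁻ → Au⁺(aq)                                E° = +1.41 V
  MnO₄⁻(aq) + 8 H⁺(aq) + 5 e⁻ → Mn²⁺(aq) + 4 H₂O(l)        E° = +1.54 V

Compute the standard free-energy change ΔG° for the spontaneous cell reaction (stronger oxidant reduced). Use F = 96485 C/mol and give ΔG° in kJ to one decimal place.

-125.4 kJ

MnO₄⁻/Mn²⁺ (E° = +1.54 V) is the cathode; Au³⁺/Au⁺ (E° = +1.41 V) is the anode, so E°cell = +0.13 V.
Balancing electrons gives n = 10 (lcm of 5 and 2).
ΔG° = −nFE° = −(10)(96485)(+0.13) = -125,430 J = -125.4 kJ.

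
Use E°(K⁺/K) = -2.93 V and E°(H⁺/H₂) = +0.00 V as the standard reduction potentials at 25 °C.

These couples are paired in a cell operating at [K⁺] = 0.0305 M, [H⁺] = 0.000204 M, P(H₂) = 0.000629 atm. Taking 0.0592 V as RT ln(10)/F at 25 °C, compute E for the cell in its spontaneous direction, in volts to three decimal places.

H⁺/H₂ is the cathode (higher E°), K⁺/K the anode: E°cell = +0.00 − (-2.93) = +2.93 V, n = 2.
Overall: 2 H⁺(aq) + 2 K(s) → H₂(g) + 2 K⁺(aq)
Q = P(H₂)·[K⁺]^2 / ([H⁺]^2); log Q = 1.148.
E = E° − (0.0592/n) log Q = +2.93 − (0.0592/2)(1.148) = +2.896 V.

+2.896 V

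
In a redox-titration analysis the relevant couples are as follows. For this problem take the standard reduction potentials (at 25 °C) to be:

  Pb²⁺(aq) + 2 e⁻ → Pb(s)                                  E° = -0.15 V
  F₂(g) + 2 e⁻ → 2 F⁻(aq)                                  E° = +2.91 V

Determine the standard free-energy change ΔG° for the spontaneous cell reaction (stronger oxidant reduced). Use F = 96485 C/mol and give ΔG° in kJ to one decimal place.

-590.5 kJ

F₂/F⁻ (E° = +2.91 V) is the cathode; Pb²⁺/Pb (E° = -0.15 V) is the anode, so E°cell = +3.06 V.
Balancing electrons gives n = 2 (lcm of 2 and 2).
ΔG° = −nFE° = −(2)(96485)(+3.06) = -590,488 J = -590.5 kJ.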